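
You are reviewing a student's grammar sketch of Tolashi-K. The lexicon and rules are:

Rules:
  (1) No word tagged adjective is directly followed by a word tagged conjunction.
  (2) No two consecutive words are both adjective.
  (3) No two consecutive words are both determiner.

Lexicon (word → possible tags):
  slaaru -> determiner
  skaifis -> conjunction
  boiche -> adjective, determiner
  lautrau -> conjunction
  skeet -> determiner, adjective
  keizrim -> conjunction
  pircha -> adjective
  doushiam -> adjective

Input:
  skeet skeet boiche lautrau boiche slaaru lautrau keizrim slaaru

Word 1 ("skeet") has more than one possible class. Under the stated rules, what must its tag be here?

determiner

Candidates per position — 1:skeet {determiner,adjective}; 2:skeet {determiner,adjective}; 3:boiche {adjective,determiner}; 4:lautrau {conjunction}; 5:boiche {adjective,determiner}; 6:slaaru {determiner}; 7:lautrau {conjunction}; 8:keizrim {conjunction}; 9:slaaru {determiner}.
If word 3 were adjective, no tagging could satisfy rule 1; so word 3 is determiner.
If word 5 were determiner, no tagging could satisfy rule 3; so word 5 is adjective.
If word 2 were determiner, no tagging could satisfy rule 3; so word 2 is adjective.
If word 1 were adjective, no tagging could satisfy rule 2; so word 1 is determiner.
The unique satisfying tagging is: determiner adjective determiner conjunction adjective determiner conjunction conjunction determiner.
Checking: rule 1 satisfied; rule 2 satisfied; rule 3 satisfied.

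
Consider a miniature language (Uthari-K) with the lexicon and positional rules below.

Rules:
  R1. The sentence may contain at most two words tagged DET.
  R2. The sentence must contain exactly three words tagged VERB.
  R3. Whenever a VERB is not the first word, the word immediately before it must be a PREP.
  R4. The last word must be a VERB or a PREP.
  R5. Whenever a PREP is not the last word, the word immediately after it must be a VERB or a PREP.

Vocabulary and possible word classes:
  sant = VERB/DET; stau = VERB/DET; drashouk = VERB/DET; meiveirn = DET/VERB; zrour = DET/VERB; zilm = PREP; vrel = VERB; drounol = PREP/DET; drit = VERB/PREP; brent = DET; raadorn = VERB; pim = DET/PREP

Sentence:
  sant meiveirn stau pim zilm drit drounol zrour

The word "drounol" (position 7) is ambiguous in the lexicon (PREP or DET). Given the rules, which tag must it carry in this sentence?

Candidates per position — 1:sant {VERB,DET}; 2:meiveirn {DET,VERB}; 3:stau {VERB,DET}; 4:pim {DET,PREP}; 5:zilm {PREP}; 6:drit {VERB,PREP}; 7:drounol {PREP,DET}; 8:zrour {DET,VERB}.
If word 2 were VERB, no tagging could satisfy rule 3; so word 2 is DET.
If word 3 were VERB, no tagging could satisfy rule 3; so word 3 is DET.
If word 4 were DET, no tagging could satisfy rule 1; so word 4 is PREP.
If word 6 were PREP, no tagging could satisfy rule 2; so word 6 is VERB.
If word 7 were DET, no tagging could satisfy rule 1; so word 7 is PREP.
If word 8 were DET, no tagging could satisfy rule 1; so word 8 is VERB.
If word 1 were DET, no tagging could satisfy rule 1; so word 1 is VERB.
The unique satisfying tagging is: VERB DET DET PREP PREP VERB PREP VERB.
Verifying each rule — rule 1 satisfied; rule 2 satisfied; rule 3 satisfied; rule 4 satisfied; rule 5 satisfied.

PREP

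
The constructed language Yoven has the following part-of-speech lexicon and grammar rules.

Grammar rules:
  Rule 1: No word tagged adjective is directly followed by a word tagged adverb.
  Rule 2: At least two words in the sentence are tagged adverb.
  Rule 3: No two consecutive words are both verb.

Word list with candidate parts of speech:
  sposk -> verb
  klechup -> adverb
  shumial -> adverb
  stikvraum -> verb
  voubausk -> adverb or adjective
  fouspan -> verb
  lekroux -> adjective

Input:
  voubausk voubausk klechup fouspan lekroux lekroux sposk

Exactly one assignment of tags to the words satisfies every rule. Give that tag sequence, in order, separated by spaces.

Candidates per position — 1:voubausk {adverb,adjective}; 2:voubausk {adverb,adjective}; 3:klechup {adverb}; 4:fouspan {verb}; 5:lekroux {adjective}; 6:lekroux {adjective}; 7:sposk {verb}.
Word 1 cannot be adjective — rule 1 would then fail for every completion. It is adverb.
Word 2 cannot be adjective — rule 1 would then fail for every completion. It is adverb.
So the tagging must be: adverb adverb adverb verb adjective adjective verb.
Check: rule 1 holds; rule 2 holds; rule 3 holds.

adverb adverb adverb verb adjective adjective verb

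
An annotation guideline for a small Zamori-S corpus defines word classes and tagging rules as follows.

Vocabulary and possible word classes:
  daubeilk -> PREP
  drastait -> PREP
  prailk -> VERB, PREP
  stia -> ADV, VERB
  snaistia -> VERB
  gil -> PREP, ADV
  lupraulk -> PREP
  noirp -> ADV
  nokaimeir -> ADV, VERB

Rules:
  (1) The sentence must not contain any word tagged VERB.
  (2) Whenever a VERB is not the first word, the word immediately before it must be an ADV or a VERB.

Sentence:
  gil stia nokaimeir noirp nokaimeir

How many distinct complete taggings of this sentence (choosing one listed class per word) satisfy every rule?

Candidates per position — 1:gil {PREP,ADV}; 2:stia {ADV,VERB}; 3:nokaimeir {ADV,VERB}; 4:noirp {ADV}; 5:nokaimeir {ADV,VERB}.
There are 16 candidate sequences in total.
The sequences that satisfy every rule: PREP ADV ADV ADV ADV; ADV ADV ADV ADV ADV.
Count = 2.

2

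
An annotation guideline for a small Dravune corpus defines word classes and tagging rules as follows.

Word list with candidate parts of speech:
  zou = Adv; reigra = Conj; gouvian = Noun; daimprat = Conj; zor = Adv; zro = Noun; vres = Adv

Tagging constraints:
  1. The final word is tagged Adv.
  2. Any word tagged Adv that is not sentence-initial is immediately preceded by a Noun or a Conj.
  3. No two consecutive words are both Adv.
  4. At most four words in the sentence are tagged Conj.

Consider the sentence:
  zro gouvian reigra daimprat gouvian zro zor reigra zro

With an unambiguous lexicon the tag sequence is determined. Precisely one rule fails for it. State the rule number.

Fixed tagging: Noun Noun Conj Conj Noun Noun Adv Conj Noun.
Checking each rule: R1 fail, R2 pass, R3 pass, R4 pass.
Only rule 1 fails.

1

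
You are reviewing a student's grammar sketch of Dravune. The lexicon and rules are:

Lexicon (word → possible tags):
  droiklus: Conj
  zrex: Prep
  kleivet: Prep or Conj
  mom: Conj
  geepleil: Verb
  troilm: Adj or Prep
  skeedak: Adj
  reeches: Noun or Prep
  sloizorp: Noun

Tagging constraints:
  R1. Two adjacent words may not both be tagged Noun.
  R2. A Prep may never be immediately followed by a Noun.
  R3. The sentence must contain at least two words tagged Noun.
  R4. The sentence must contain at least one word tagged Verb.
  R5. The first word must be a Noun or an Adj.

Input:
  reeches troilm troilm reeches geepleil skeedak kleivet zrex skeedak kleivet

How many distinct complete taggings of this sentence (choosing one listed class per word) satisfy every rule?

Candidates per position — 1:reeches {Noun,Prep}; 2:troilm {Adj,Prep}; 3:troilm {Adj,Prep}; 4:reeches {Noun,Prep}; 5:geepleil {Verb}; 6:skeedak {Adj}; 7:kleivet {Prep,Conj}; 8:zrex {Prep}; 9:skeedak {Adj}; 10:kleivet {Prep,Conj}.
There are 64 candidate sequences in total.
Checking each against the rules leaves 8 sequences.
Count = 8.

8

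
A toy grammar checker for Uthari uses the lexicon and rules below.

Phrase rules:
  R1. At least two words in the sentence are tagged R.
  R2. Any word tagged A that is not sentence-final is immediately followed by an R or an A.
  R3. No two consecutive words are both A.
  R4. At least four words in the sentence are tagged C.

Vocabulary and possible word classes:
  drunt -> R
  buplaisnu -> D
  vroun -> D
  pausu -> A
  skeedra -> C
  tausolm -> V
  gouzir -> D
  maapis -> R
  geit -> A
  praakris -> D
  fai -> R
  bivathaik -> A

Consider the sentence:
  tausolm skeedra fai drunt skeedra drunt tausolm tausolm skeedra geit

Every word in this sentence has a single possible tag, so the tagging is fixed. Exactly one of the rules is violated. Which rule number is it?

Fixed tagging: V C R R C R V V C A.
Rule check: R1 holds, R2 holds, R3 holds, R4 violated.
Only rule 4 fails.

4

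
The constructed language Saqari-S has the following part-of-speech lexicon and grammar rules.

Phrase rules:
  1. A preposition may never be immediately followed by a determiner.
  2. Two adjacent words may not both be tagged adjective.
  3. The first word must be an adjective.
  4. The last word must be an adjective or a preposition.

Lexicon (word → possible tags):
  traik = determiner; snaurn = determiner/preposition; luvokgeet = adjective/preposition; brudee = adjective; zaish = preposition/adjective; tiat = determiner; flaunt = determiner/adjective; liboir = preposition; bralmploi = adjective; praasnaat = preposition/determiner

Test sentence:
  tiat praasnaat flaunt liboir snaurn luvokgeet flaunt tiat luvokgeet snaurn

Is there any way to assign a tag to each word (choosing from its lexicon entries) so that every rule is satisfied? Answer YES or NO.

NO

Candidates per position — 1:tiat {determiner}; 2:praasnaat {preposition,determiner}; 3:flaunt {determiner,adjective}; 4:liboir {preposition}; 5:snaurn {determiner,preposition}; 6:luvokgeet {adjective,preposition}; 7:flaunt {determiner,adjective}; 8:tiat {determiner}; 9:luvokgeet {adjective,preposition}; 10:snaurn {determiner,preposition}.
Rule 3 cannot be satisfied by any choice of tags from the lexicon.
So there is no consistent tagging.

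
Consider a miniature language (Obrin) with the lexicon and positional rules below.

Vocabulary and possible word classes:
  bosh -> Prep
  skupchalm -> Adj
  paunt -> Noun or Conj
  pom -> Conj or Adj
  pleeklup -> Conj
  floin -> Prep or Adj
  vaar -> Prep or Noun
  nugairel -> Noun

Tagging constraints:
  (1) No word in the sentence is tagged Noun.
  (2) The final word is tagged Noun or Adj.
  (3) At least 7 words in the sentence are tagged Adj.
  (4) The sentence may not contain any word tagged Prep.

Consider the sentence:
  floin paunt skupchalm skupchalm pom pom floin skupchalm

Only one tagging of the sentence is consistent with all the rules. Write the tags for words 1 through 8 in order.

Adj Conj Adj Adj Adj Adj Adj Adj

Candidates per position — 1:floin {Prep,Adj}; 2:paunt {Noun,Conj}; 3:skupchalm {Adj}; 4:skupchalm {Adj}; 5:pom {Conj,Adj}; 6:pom {Conj,Adj}; 7:floin {Prep,Adj}; 8:skupchalm {Adj}.
If word 1 were Prep, no tagging could satisfy rule 3; so word 1 is Adj.
If word 2 were Noun, no tagging could satisfy rule 1; so word 2 is Conj.
If word 5 were Conj, no tagging could satisfy rule 3; so word 5 is Adj.
If word 6 were Conj, no tagging could satisfy rule 3; so word 6 is Adj.
If word 7 were Prep, no tagging could satisfy rule 3; so word 7 is Adj.
That leaves exactly one tagging: Adj Conj Adj Adj Adj Adj Adj Adj.
Rule-by-rule: rule 1 ok; rule 2 ok; rule 3 ok; rule 4 ok.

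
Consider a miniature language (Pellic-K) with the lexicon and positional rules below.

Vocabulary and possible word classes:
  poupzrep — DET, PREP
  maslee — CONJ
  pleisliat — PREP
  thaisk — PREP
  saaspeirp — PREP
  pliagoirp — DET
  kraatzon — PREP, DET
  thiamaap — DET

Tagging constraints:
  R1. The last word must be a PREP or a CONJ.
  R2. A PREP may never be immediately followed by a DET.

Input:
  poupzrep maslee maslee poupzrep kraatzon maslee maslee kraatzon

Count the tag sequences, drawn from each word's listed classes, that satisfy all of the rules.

Candidates per position — 1:poupzrep {DET,PREP}; 2:maslee {CONJ}; 3:maslee {CONJ}; 4:poupzrep {DET,PREP}; 5:kraatzon {PREP,DET}; 6:maslee {CONJ}; 7:maslee {CONJ}; 8:kraatzon {PREP,DET}.
There are 16 candidate sequences in total.
Checking each against the rules leaves 6 sequences.
Count = 6.

6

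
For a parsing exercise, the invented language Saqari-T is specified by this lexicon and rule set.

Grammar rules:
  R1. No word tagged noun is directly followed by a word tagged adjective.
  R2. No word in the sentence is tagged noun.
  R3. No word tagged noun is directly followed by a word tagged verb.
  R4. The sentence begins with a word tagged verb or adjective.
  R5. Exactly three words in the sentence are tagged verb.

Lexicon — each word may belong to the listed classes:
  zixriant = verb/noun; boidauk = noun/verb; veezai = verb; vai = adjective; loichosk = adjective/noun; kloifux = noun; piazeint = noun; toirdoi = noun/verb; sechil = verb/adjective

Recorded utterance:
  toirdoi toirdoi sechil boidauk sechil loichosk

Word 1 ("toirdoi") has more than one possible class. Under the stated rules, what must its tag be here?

Candidates per position — 1:toirdoi {noun,verb}; 2:toirdoi {noun,verb}; 3:sechil {verb,adjective}; 4:boidauk {noun,verb}; 5:sechil {verb,adjective}; 6:loichosk {adjective,noun}.
Position 1: noun is ruled out by rule 2; that leaves verb.
Position 2: noun is ruled out by rule 2; that leaves verb.
Position 4: noun is ruled out by rule 2; that leaves verb.
Position 5: verb is ruled out by rule 5; that leaves adjective.
Position 6: noun is ruled out by rule 2; that leaves adjective.
Position 3: verb is ruled out by rule 5; that leaves adjective.
The only consistent sequence is: verb verb adjective verb adjective adjective.
Verifying each rule — rule 1 ok; rule 2 ok; rule 3 ok; rule 4 ok; rule 5 ok.

verb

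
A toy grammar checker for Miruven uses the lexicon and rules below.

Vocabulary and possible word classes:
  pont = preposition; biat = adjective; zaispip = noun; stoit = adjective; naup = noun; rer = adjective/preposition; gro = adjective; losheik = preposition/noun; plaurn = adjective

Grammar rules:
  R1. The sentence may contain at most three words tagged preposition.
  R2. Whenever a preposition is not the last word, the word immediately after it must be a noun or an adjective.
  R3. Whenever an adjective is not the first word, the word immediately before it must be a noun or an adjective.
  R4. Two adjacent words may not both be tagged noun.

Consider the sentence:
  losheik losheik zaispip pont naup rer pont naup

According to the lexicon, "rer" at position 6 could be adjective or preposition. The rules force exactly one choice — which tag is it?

adjective

Candidates per position — 1:losheik {preposition,noun}; 2:losheik {preposition,noun}; 3:zaispip {noun}; 4:pont {preposition}; 5:naup {noun}; 6:rer {adjective,preposition}; 7:pont {preposition}; 8:naup {noun}.
Position 2: tagging it noun would leave rule 4 unsatisfiable, so it must be preposition.
Position 6: tagging it preposition would leave rule 1 unsatisfiable, so it must be adjective.
Position 1: tagging it preposition would leave rule 1 unsatisfiable, so it must be noun.
So the tagging must be: noun preposition noun preposition noun adjective preposition noun.
Rule-by-rule: rule 1 ✓; rule 2 ✓; rule 3 ✓; rule 4 ✓.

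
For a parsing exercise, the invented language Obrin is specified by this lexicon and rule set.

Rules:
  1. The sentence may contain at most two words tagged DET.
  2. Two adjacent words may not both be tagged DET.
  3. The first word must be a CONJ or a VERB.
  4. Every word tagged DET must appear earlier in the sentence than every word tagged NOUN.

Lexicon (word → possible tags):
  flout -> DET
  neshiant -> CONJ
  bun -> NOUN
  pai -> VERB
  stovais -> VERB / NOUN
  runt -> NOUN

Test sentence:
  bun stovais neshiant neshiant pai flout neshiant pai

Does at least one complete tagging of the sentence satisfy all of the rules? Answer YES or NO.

NO

Candidates per position — 1:bun {NOUN}; 2:stovais {VERB,NOUN}; 3:neshiant {CONJ}; 4:neshiant {CONJ}; 5:pai {VERB}; 6:flout {DET}; 7:neshiant {CONJ}; 8:pai {VERB}.
Rule 3 cannot be satisfied by any choice of tags from the lexicon.
So there is no consistent tagging.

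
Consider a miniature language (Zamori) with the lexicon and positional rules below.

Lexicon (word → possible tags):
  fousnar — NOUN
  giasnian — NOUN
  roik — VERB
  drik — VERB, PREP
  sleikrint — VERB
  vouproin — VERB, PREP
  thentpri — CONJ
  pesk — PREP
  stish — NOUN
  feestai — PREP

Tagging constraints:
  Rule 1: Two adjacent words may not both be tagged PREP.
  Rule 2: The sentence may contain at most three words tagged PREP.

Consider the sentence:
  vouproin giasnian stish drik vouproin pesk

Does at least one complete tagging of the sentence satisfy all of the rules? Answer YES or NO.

Candidates per position — 1:vouproin {VERB,PREP}; 2:giasnian {NOUN}; 3:stish {NOUN}; 4:drik {VERB,PREP}; 5:vouproin {VERB,PREP}; 6:pesk {PREP}.
One satisfying assignment: VERB NOUN NOUN PREP VERB PREP.
Checking: rule 1 satisfied; rule 2 satisfied.

YES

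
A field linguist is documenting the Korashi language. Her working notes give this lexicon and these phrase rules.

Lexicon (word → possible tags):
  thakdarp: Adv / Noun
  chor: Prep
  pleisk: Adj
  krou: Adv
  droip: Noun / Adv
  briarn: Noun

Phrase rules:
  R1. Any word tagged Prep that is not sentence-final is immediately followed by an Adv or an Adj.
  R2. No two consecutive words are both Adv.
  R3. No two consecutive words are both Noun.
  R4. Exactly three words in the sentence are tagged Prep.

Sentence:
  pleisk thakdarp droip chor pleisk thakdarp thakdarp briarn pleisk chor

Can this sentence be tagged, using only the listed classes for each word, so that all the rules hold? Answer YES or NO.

NO

Candidates per position — 1:pleisk {Adj}; 2:thakdarp {Adv,Noun}; 3:droip {Noun,Adv}; 4:chor {Prep}; 5:pleisk {Adj}; 6:thakdarp {Adv,Noun}; 7:thakdarp {Adv,Noun}; 8:briarn {Noun}; 9:pleisk {Adj}; 10:chor {Prep}.
Rule 4 cannot be satisfied by any choice of tags from the lexicon.
So there is no consistent tagging.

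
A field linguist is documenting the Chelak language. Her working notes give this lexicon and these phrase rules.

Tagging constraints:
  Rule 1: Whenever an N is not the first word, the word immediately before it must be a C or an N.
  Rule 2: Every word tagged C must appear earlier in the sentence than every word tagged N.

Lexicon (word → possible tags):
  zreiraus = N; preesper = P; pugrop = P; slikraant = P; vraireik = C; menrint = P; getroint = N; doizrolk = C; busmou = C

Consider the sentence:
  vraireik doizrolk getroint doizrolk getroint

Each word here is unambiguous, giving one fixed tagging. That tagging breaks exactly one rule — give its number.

2

Fixed tagging: C C N C N.
Checking each rule: R1 pass, R2 fail.
Only rule 2 fails.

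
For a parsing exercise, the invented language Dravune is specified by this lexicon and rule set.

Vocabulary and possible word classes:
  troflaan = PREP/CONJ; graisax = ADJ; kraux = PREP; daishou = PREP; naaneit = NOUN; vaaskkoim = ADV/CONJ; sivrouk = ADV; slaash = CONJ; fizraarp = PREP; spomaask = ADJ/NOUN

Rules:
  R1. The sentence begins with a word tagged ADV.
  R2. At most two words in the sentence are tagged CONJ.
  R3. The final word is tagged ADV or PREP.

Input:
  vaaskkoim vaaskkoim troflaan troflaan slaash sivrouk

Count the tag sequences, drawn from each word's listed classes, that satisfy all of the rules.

Candidates per position — 1:vaaskkoim {ADV,CONJ}; 2:vaaskkoim {ADV,CONJ}; 3:troflaan {PREP,CONJ}; 4:troflaan {PREP,CONJ}; 5:slaash {CONJ}; 6:sivrouk {ADV}.
There are 16 candidate sequences in total.
The sequences that satisfy every rule: ADV ADV PREP PREP CONJ ADV; ADV ADV PREP CONJ CONJ ADV; ADV ADV CONJ PREP CONJ ADV; ADV CONJ PREP PREP CONJ ADV.
Count = 4.

4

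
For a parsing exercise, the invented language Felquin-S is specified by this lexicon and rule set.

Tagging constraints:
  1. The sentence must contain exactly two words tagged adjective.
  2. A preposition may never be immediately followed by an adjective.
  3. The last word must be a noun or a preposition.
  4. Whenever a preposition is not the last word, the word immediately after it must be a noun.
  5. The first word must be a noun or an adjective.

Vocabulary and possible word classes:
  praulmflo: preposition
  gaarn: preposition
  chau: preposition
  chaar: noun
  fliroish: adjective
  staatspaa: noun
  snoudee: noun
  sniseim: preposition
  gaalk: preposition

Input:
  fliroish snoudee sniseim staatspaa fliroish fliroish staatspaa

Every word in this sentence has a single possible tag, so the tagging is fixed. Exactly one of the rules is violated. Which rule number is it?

1

Fixed tagging: adjective noun preposition noun adjective adjective noun.
Checking each rule: R1 violated, R2 holds, R3 holds, R4 holds, R5 holds.
Only rule 1 fails.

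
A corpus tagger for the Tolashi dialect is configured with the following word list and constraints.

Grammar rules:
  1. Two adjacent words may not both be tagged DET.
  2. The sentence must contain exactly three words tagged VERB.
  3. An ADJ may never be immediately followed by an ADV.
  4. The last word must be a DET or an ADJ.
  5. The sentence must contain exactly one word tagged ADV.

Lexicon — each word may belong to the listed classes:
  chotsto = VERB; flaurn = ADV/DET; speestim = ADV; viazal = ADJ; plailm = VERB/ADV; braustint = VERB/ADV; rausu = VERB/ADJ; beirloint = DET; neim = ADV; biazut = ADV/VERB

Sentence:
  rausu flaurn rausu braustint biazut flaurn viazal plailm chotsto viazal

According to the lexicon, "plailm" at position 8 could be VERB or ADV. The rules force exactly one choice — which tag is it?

VERB

Candidates per position — 1:rausu {VERB,ADJ}; 2:flaurn {ADV,DET}; 3:rausu {VERB,ADJ}; 4:braustint {VERB,ADV}; 5:biazut {ADV,VERB}; 6:flaurn {ADV,DET}; 7:viazal {ADJ}; 8:plailm {VERB,ADV}; 9:chotsto {VERB}; 10:viazal {ADJ}.
At position 8, choosing ADV makes rule 3 impossible to satisfy; hence VERB.
The remaining ambiguous positions (1, 2, 3, 4, 5, 6) are resolved jointly — only one combination satisfies every rule.
The unique satisfying tagging is: ADJ DET ADJ VERB ADV DET ADJ VERB VERB ADJ.
Verifying each rule — rule 1 holds; rule 2 holds; rule 3 holds; rule 4 holds; rule 5 holds.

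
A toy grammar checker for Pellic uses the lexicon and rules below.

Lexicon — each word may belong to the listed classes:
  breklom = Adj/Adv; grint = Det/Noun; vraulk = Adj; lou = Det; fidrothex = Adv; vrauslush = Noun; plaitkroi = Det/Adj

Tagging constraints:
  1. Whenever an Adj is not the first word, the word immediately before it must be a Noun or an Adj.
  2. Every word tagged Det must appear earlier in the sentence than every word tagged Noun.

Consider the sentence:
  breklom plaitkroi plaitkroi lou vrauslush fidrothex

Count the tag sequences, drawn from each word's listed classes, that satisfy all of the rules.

Candidates per position — 1:breklom {Adj,Adv}; 2:plaitkroi {Det,Adj}; 3:plaitkroi {Det,Adj}; 4:lou {Det}; 5:vrauslush {Noun}; 6:fidrothex {Adv}.
There are 8 candidate sequences in total.
The sequences that satisfy every rule: Adj Det Det Det Noun Adv; Adj Adj Det Det Noun Adv; Adj Adj Adj Det Noun Adv; Adv Det Det Det Noun Adv.
Count = 4.

4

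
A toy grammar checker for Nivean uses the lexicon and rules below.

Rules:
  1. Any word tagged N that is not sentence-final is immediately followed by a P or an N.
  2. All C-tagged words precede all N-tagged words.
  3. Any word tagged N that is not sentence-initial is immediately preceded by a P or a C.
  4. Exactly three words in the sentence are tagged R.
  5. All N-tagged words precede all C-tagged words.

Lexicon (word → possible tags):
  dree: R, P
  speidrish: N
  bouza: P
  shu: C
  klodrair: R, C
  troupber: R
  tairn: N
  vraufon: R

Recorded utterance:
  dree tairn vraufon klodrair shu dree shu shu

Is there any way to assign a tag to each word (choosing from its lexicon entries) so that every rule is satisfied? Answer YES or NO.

Candidates per position — 1:dree {R,P}; 2:tairn {N}; 3:vraufon {R}; 4:klodrair {R,C}; 5:shu {C}; 6:dree {R,P}; 7:shu {C}; 8:shu {C}.
Rule 1 cannot be satisfied by any choice of tags from the lexicon.
So there is no consistent tagging.

NO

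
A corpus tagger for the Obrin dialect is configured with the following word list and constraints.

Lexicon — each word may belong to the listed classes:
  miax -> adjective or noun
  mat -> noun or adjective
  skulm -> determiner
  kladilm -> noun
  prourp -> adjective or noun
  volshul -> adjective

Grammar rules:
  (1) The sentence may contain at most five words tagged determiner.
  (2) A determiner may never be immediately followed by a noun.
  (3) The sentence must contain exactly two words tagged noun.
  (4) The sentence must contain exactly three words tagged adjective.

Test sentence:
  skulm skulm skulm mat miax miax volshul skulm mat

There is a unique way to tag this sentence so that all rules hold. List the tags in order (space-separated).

determiner determiner determiner adjective noun noun adjective determiner adjective

Candidates per position — 1:skulm {determiner}; 2:skulm {determiner}; 3:skulm {determiner}; 4:mat {noun,adjective}; 5:miax {adjective,noun}; 6:miax {adjective,noun}; 7:volshul {adjective}; 8:skulm {determiner}; 9:mat {noun,adjective}.
Position 4: noun is ruled out by rule 2; that leaves adjective.
Position 9: noun is ruled out by rule 2; that leaves adjective.
Position 5: adjective is ruled out by rule 3; that leaves noun.
Position 6: adjective is ruled out by rule 3; that leaves noun.
That leaves exactly one tagging: determiner determiner determiner adjective noun noun adjective determiner adjective.
Checking: rule 1 holds; rule 2 holds; rule 3 holds; rule 4 holds.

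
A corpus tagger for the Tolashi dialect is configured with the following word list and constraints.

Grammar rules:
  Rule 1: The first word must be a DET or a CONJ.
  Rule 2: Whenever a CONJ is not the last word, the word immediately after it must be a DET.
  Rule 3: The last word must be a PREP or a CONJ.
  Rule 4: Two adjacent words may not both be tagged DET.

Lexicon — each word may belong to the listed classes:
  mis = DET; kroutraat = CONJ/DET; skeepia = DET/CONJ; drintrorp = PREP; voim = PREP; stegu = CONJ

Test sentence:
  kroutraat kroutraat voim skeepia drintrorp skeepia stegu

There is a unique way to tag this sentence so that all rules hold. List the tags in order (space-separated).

CONJ DET PREP DET PREP DET CONJ

Candidates per position — 1:kroutraat {CONJ,DET}; 2:kroutraat {CONJ,DET}; 3:voim {PREP}; 4:skeepia {DET,CONJ}; 5:drintrorp {PREP}; 6:skeepia {DET,CONJ}; 7:stegu {CONJ}.
Word 2 cannot be CONJ — rule 2 would then fail for every completion. It is DET.
Word 4 cannot be CONJ — rule 2 would then fail for every completion. It is DET.
Word 6 cannot be CONJ — rule 2 would then fail for every completion. It is DET.
Word 1 cannot be DET — rule 4 would then fail for every completion. It is CONJ.
The unique satisfying tagging is: CONJ DET PREP DET PREP DET CONJ.
Checking: rule 1 satisfied; rule 2 satisfied; rule 3 satisfied; rule 4 satisfied.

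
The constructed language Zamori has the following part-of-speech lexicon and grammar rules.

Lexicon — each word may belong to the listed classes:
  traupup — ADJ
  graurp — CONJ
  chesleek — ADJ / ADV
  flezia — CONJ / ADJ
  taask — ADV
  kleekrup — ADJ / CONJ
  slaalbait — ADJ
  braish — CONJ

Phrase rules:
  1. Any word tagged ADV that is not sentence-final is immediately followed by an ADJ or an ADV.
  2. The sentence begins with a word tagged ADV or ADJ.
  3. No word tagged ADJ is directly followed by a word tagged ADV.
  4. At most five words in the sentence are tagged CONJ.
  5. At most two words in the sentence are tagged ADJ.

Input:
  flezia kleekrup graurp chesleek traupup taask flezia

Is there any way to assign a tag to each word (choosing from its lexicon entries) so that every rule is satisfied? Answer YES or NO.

NO

Candidates per position — 1:flezia {CONJ,ADJ}; 2:kleekrup {ADJ,CONJ}; 3:graurp {CONJ}; 4:chesleek {ADJ,ADV}; 5:traupup {ADJ}; 6:taask {ADV}; 7:flezia {CONJ,ADJ}.
Rule 3 cannot be satisfied by any choice of tags from the lexicon.
So there is no consistent tagging.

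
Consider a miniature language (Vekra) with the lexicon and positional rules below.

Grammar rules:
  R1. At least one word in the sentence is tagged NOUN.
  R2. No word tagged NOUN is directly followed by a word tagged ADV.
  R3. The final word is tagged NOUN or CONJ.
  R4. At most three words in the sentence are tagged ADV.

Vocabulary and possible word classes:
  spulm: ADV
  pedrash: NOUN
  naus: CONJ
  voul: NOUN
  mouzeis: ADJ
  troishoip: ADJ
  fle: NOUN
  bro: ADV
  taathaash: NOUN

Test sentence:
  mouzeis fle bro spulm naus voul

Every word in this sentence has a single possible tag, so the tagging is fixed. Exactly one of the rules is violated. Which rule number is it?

2

Fixed tagging: ADJ NOUN ADV ADV CONJ NOUN.
Checking each rule: R1 ok, R2 fails, R3 ok, R4 ok.
Only rule 2 fails.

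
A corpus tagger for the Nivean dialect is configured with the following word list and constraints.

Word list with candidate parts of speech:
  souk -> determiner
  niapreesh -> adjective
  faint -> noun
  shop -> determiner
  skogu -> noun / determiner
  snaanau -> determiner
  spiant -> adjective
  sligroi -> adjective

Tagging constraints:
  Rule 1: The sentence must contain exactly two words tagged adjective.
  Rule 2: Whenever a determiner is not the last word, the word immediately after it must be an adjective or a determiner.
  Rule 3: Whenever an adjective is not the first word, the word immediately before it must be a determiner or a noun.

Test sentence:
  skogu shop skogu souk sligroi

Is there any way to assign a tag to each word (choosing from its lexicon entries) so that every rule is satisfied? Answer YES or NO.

Candidates per position — 1:skogu {noun,determiner}; 2:shop {determiner}; 3:skogu {noun,determiner}; 4:souk {determiner}; 5:sligroi {adjective}.
Rule 1 cannot be satisfied by any choice of tags from the lexicon.
So there is no consistent tagging.

NO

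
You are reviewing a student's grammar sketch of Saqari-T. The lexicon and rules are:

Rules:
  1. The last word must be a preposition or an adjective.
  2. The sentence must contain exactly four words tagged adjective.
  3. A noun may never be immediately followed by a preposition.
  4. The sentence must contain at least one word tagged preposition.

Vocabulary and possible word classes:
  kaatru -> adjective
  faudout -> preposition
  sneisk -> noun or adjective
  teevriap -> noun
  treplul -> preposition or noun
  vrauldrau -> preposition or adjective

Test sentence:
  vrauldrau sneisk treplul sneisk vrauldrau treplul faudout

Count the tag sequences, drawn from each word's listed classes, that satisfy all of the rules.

2

Candidates per position — 1:vrauldrau {preposition,adjective}; 2:sneisk {noun,adjective}; 3:treplul {preposition,noun}; 4:sneisk {noun,adjective}; 5:vrauldrau {preposition,adjective}; 6:treplul {preposition,noun}; 7:faudout {preposition}.
There are 64 candidate sequences in total.
The sequences that satisfy every rule: adjective adjective preposition adjective adjective preposition preposition; adjective adjective noun adjective adjective preposition preposition.
Count = 2.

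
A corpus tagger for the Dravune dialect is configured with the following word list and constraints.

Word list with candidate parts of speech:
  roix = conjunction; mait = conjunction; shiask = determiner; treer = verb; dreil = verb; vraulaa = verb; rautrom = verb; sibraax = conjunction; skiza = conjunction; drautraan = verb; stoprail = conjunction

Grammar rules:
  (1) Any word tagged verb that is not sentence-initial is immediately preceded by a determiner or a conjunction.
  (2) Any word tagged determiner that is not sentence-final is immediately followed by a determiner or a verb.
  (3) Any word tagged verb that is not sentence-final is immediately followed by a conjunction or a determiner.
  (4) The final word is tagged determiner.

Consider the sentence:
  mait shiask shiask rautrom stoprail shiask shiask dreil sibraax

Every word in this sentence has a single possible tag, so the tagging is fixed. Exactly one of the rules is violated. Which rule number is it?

Fixed tagging: conjunction determiner determiner verb conjunction determiner determiner verb conjunction.
Checking each rule: R1 ✓, R2 ✓, R3 ✓, R4 ✗.
Only rule 4 fails.

4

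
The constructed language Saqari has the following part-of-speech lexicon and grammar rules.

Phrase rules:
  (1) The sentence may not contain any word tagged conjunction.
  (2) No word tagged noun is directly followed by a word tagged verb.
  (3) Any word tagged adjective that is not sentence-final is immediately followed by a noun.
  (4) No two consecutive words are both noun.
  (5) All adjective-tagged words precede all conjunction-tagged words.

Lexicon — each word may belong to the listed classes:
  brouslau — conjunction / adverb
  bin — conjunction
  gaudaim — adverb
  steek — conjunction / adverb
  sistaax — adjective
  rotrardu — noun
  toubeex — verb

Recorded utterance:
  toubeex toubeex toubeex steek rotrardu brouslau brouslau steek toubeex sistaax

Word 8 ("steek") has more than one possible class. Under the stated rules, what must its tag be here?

adverb

Candidates per position — 1:toubeex {verb}; 2:toubeex {verb}; 3:toubeex {verb}; 4:steek {conjunction,adverb}; 5:rotrardu {noun}; 6:brouslau {conjunction,adverb}; 7:brouslau {conjunction,adverb}; 8:steek {conjunction,adverb}; 9:toubeex {verb}; 10:sistaax {adjective}.
Position 4: tagging it conjunction would leave rule 1 unsatisfiable, so it must be adverb.
Position 6: tagging it conjunction would leave rule 1 unsatisfiable, so it must be adverb.
Position 7: tagging it conjunction would leave rule 1 unsatisfiable, so it must be adverb.
Position 8: tagging it conjunction would leave rule 1 unsatisfiable, so it must be adverb.
The only consistent sequence is: verb verb verb adverb noun adverb adverb adverb verb adjective.
Rule-by-rule: rule 1 ok; rule 2 ok; rule 3 ok; rule 4 ok; rule 5 ok.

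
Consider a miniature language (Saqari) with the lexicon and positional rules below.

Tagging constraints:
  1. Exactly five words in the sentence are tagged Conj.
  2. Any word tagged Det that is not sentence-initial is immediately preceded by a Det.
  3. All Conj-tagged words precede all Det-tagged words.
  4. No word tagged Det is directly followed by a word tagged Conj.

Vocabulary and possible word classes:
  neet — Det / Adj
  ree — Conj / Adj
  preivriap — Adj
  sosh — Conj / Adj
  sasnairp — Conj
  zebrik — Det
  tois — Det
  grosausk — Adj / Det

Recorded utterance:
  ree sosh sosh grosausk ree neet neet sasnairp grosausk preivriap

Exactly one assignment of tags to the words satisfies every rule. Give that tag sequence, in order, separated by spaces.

Conj Conj Conj Adj Conj Adj Adj Conj Adj Adj

Candidates per position — 1:ree {Conj,Adj}; 2:sosh {Conj,Adj}; 3:sosh {Conj,Adj}; 4:grosausk {Adj,Det}; 5:ree {Conj,Adj}; 6:neet {Det,Adj}; 7:neet {Det,Adj}; 8:sasnairp {Conj}; 9:grosausk {Adj,Det}; 10:preivriap {Adj}.
At position 1, choosing Adj makes rule 1 impossible to satisfy; hence Conj.
At position 2, choosing Adj makes rule 1 impossible to satisfy; hence Conj.
At position 3, choosing Adj makes rule 1 impossible to satisfy; hence Conj.
At position 4, choosing Det makes rule 2 impossible to satisfy; hence Adj.
At position 5, choosing Adj makes rule 1 impossible to satisfy; hence Conj.
At position 6, choosing Det makes rule 2 impossible to satisfy; hence Adj.
At position 7, choosing Det makes rule 2 impossible to satisfy; hence Adj.
At position 9, choosing Det makes rule 2 impossible to satisfy; hence Adj.
So the tagging must be: Conj Conj Conj Adj Conj Adj Adj Conj Adj Adj.
Verifying each rule — rule 1 holds; rule 2 holds; rule 3 holds; rule 4 holds.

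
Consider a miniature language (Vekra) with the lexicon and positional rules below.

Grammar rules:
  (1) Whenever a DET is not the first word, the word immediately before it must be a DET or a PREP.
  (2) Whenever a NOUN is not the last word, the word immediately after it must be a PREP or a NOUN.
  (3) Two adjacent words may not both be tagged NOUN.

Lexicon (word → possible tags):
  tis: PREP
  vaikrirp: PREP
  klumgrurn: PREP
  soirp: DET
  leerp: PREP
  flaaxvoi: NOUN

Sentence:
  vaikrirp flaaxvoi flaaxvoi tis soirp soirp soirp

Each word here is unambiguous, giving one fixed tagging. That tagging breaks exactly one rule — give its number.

Fixed tagging: PREP NOUN NOUN PREP DET DET DET.
Checking each rule: R1 holds, R2 holds, R3 violated.
Only rule 3 fails.

3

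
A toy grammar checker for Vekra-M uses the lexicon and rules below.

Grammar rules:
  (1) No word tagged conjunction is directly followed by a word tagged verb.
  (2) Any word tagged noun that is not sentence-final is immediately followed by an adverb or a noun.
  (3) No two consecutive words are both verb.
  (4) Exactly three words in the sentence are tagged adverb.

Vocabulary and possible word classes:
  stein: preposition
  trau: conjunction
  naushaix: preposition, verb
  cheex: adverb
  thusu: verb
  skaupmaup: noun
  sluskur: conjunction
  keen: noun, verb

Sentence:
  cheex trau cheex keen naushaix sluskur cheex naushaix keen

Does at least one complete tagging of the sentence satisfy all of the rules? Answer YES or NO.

YES

Candidates per position — 1:cheex {adverb}; 2:trau {conjunction}; 3:cheex {adverb}; 4:keen {noun,verb}; 5:naushaix {preposition,verb}; 6:sluskur {conjunction}; 7:cheex {adverb}; 8:naushaix {preposition,verb}; 9:keen {noun,verb}.
One satisfying assignment: adverb conjunction adverb verb preposition conjunction adverb preposition noun.
Rule-by-rule: rule 1 ✓; rule 2 ✓; rule 3 ✓; rule 4 ✓.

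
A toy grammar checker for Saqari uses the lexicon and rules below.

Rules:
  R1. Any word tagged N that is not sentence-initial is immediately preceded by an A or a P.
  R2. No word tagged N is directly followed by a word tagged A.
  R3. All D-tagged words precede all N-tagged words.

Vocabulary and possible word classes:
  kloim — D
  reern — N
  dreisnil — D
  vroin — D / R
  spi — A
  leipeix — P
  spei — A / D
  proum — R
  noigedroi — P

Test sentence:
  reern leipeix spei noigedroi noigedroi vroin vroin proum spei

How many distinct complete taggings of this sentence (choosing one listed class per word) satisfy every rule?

Candidates per position — 1:reern {N}; 2:leipeix {P}; 3:spei {A,D}; 4:noigedroi {P}; 5:noigedroi {P}; 6:vroin {D,R}; 7:vroin {D,R}; 8:proum {R}; 9:spei {A,D}.
There are 16 candidate sequences in total.
The sequences that satisfy every rule: N P A P P R R R A.
Count = 1.

1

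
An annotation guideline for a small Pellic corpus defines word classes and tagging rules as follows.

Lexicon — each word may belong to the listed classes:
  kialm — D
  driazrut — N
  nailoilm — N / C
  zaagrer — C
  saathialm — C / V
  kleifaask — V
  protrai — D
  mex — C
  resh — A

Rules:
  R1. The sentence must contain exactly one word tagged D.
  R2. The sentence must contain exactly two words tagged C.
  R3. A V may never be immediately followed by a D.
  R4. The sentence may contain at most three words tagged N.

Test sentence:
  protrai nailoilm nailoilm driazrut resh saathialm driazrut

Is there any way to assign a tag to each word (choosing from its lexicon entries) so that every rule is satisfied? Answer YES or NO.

Candidates per position — 1:protrai {D}; 2:nailoilm {N,C}; 3:nailoilm {N,C}; 4:driazrut {N}; 5:resh {A}; 6:saathialm {C,V}; 7:driazrut {N}.
One satisfying assignment: D C N N A C N.
Checking: rule 1 ok; rule 2 ok; rule 3 ok; rule 4 ok.

YES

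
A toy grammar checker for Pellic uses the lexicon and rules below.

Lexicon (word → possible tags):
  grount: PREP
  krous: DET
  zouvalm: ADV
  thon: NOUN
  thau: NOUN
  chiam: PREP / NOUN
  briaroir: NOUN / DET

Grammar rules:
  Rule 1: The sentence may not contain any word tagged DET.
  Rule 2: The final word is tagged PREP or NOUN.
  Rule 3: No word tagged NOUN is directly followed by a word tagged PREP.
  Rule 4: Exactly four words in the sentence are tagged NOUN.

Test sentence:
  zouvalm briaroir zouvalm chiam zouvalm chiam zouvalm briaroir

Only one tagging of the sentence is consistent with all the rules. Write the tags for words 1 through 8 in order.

ADV NOUN ADV NOUN ADV NOUN ADV NOUN

Candidates per position — 1:zouvalm {ADV}; 2:briaroir {NOUN,DET}; 3:zouvalm {ADV}; 4:chiam {PREP,NOUN}; 5:zouvalm {ADV}; 6:chiam {PREP,NOUN}; 7:zouvalm {ADV}; 8:briaroir {NOUN,DET}.
Position 2: DET is ruled out by rule 1; that leaves NOUN.
Position 4: PREP is ruled out by rule 4; that leaves NOUN.
Position 6: PREP is ruled out by rule 4; that leaves NOUN.
Position 8: DET is ruled out by rule 1; that leaves NOUN.
So the tagging must be: ADV NOUN ADV NOUN ADV NOUN ADV NOUN.
Verifying each rule — rule 1 ✓; rule 2 ✓; rule 3 ✓; rule 4 ✓.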